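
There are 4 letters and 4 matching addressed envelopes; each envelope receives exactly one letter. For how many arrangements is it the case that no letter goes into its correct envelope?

Recurrence: !4 = 4·!3 + (-1)^4.
!4 = 4·2 + 1 = 9

9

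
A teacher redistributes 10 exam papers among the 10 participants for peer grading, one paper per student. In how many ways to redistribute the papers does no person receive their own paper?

1334961

The number of derangements of 10 is !10 = Σ_{k=0}^{10} (-1)^k·10!/k!
= 10! - 10!/1! + 10!/2! - 10!/3! + 10!/4! - 10!/5! + 10!/6! - 10!/7! + 10!/8! - 10!/9! + 10!/10!
= 3628800 - 3628800 + 1814400 - 604800 + 151200 - 30240 + 5040 - 720 + 90 - 10 + 1
= 1334961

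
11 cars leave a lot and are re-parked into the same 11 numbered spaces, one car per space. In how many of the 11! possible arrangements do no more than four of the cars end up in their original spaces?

# with exactly i fixed is C(11,i)·!(11-i); sum over i=0..4:
  i=0: C(11,0)·!11 = 1·14684570 = 14684570
  i=1: C(11,1)·!10 = 11·1334961 = 14684571
  i=2: C(11,2)·!9 = 55·133496 = 7342280
  i=3: C(11,3)·!8 = 165·14833 = 2447445
  i=4: C(11,4)·!7 = 330·1854 = 611820
Total = 39770686.

39770686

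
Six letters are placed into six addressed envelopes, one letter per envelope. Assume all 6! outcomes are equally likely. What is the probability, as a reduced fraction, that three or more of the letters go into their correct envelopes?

Favorable outcomes: Σ_{i≥3} C(6,i)·!(6-i) = 20·2 + 15·1 + 6·0 + 1·1 = 56.
Total outcomes: 6! = 720.
Probability = 56/720 = 7/90.

7/90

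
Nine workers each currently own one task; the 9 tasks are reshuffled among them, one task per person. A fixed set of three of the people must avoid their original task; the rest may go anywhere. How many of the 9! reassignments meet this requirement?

256320

Let A_j be the event that the j-th constrained one is fixed. By inclusion-exclusion over the 3 events:
Σ_{j=0}^{3} (-1)^j C(3,j)(9-j)!
= C(3,0)·9! - C(3,1)·8! + C(3,2)·7! - C(3,3)·6!
= 362880 - 120960 + 15120 - 720
= 256320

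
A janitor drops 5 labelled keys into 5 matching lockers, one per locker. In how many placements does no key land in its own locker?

44

!5 is the nearest integer to 5!/e.
5! = 120, and 120/e ≈ 44.15, so !5 = 44.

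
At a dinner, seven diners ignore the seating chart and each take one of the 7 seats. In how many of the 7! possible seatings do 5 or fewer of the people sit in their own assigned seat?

5039

Sum C(7,i)·!(7-i) for i = 0..5:
  i=0: C(7,0)·!7 = 1·1854 = 1854
  i=1: C(7,1)·!6 = 7·265 = 1855
  i=2: C(7,2)·!5 = 21·44 = 924
  i=3: C(7,3)·!4 = 35·9 = 315
  i=4: C(7,4)·!3 = 35·2 = 70
  i=5: C(7,5)·!2 = 21·1 = 21
Total = 5039.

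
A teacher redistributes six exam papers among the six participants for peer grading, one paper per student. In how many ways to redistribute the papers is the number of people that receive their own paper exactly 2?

Pick the 2 fixed positions: C(6,2) = 15 ways.
The other 4 form a derangement: !4 = 9.
Total: 15 × 9 = 135.

135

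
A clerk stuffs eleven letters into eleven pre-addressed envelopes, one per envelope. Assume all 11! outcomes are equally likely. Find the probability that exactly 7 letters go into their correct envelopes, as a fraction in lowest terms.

1/13440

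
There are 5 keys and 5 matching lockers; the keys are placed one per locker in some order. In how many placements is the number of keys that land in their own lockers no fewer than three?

11

Sum C(5,i)·!(5-i) for i = 3..5:
  i=3: C(5,3)·!2 = 10·1 = 10
  i=4: C(5,4)·!1 = 5·0 = 0
  i=5: C(5,5)·!0 = 1·1 = 1
Total = 11.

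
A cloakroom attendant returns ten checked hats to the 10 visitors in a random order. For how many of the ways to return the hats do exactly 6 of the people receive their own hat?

Choose which 6 of the 10 are fixed: C(10,6) = 210.
The remaining 4 must be deranged: !4 = 9.
Total: 210 × 9 = 1890.

1890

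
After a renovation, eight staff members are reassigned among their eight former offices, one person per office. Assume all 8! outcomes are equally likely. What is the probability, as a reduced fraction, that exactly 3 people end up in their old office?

Favorable outcomes: C(8,3)·!5 = 56·44 = 2464.
Total outcomes: 8! = 40320.
Probability = 2464/40320 = 11/180.

11/180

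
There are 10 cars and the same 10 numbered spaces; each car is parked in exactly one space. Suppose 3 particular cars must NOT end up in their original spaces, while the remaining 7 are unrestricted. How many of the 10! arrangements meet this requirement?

Inclusion-exclusion on the 3 forbidden self-matches:
Σ_{j=0}^{3} (-1)^j C(3,j)(10-j)!
= C(3,0)·10! - C(3,1)·9! + C(3,2)·8! - C(3,3)·7!
= 3628800 - 1088640 + 120960 - 5040
= 2656080

2656080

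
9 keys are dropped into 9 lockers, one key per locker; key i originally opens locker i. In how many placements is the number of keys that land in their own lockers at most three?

# with exactly i fixed is C(9,i)·!(9-i); sum over i=0..3:
  i=0: C(9,0)·!9 = 1·133496 = 133496
  i=1: C(9,1)·!8 = 9·14833 = 133497
  i=2: C(9,2)·!7 = 36·1854 = 66744
  i=3: C(9,3)·!6 = 84·265 = 22260
Total = 355997.

355997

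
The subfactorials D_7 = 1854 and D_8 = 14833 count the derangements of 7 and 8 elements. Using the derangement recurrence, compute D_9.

133496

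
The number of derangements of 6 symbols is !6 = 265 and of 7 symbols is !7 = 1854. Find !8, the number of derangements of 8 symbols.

14833

!8 = (8-1)·(!7 + !6) = 7·(1854 + 265) = 7·2119 = 14833.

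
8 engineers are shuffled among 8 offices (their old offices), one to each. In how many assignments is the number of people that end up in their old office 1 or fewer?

29665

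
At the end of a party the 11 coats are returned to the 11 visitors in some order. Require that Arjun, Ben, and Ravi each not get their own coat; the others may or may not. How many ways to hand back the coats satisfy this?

Let A_j be the event that the j-th constrained one is fixed. By inclusion-exclusion over the 3 events:
Σ_{j=0}^{3} (-1)^j C(3,j)(11-j)!
= C(3,0)·11! - C(3,1)·10! + C(3,2)·9! - C(3,3)·8!
= 39916800 - 10886400 + 1088640 - 40320
= 30078720

30078720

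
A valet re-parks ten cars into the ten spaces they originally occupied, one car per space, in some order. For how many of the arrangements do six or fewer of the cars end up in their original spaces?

3628514

# with exactly i fixed is C(10,i)·!(10-i); sum over i=0..6:
  i=0: C(10,0)·!10 = 1·1334961 = 1334961
  i=1: C(10,1)·!9 = 10·133496 = 1334960
  i=2: C(10,2)·!8 = 45·14833 = 667485
  i=3: C(10,3)·!7 = 120·1854 = 222480
  i=4: C(10,4)·!6 = 210·265 = 55650
  i=5: C(10,5)·!5 = 252·44 = 11088
  i=6: C(10,6)·!4 = 210·9 = 1890
Total = 3628514.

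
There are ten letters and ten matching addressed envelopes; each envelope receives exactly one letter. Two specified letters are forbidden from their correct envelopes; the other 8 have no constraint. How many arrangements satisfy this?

2943360

Let A_j be the event that the j-th constrained one is fixed. By inclusion-exclusion over the 2 events:
Σ_{j=0}^{2} (-1)^j C(2,j)(10-j)!
= C(2,0)·10! - C(2,1)·9! + C(2,2)·8!
= 3628800 - 725760 + 40320
= 2943360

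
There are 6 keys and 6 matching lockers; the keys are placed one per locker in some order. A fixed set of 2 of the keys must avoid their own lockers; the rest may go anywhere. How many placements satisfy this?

504

Inclusion-exclusion on the 2 forbidden self-matches:
Σ_{j=0}^{2} (-1)^j C(2,j)(6-j)!
= C(2,0)·6! - C(2,1)·5! + C(2,2)·4!
= 720 - 240 + 24
= 504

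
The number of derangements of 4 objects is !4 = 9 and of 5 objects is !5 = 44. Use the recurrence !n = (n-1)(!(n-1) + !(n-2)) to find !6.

265

!6 = (6-1)·(!5 + !4) = 5·(44 + 9) = 5·53 = 265.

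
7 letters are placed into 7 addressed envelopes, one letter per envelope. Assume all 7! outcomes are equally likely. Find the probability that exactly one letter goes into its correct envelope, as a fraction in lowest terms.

53/144

Favorable outcomes: C(7,1)·!6 = 7·265 = 1855.
Total outcomes: 7! = 5040.
Probability = 1855/5040 = 53/144.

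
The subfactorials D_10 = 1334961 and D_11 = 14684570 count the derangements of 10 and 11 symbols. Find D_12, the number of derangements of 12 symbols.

D_12 = (12-1)·(D_11 + D_10) = 11·(14684570 + 1334961) = 11·16019531 = 176214841.

176214841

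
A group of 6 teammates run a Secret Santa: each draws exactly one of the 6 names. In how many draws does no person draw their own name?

Use !n = (n-1)(!(n-1) + !(n-2)).
!6 = 5·(44 + 9) = 5·53 = 265

265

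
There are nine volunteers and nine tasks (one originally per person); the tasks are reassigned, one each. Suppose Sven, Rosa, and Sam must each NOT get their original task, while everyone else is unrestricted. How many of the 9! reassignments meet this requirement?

Inclusion-exclusion on the 3 forbidden self-matches:
Σ_{j=0}^{3} (-1)^j C(3,j)(9-j)!
= C(3,0)·9! - C(3,1)·8! + C(3,2)·7! - C(3,3)·6!
= 362880 - 120960 + 15120 - 720
= 256320

256320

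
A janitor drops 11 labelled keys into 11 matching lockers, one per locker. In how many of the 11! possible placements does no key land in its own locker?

14684570

!11 is the nearest integer to 11!/e.
11! = 39916800, and 39916800/e ≈ 14684570.08, so !11 = 14684570.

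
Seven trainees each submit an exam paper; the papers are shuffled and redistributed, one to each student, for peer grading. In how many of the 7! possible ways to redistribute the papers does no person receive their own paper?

By inclusion-exclusion, !7 = Σ (-1)^k · 7!/k! for k=0..7
= 7! - 7!/1! + 7!/2! - 7!/3! + 7!/4! - 7!/5! + 7!/6! - 7!/7!
= 5040 - 5040 + 2520 - 840 + 210 - 42 + 7 - 1
= 1854

1854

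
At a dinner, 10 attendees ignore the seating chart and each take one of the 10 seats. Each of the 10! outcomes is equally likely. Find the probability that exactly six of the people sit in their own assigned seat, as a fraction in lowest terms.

1/1920

Favorable outcomes: C(10,6)·!4 = 210·9 = 1890.
Total outcomes: 10! = 3628800.
Probability = 1890/3628800 = 1/1920.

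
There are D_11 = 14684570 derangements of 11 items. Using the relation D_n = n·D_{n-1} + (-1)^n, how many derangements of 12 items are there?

176214841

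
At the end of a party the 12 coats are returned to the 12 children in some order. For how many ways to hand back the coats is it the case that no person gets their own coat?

176214841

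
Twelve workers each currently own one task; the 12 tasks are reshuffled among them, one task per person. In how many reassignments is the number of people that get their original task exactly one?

176214840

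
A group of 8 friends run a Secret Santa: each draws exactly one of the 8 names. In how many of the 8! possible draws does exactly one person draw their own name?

Pick the single fixed position: C(8,1) = 8 ways.
The other 7 form a derangement: !7 = 1854.
Total: 8 × 1854 = 14832.

14832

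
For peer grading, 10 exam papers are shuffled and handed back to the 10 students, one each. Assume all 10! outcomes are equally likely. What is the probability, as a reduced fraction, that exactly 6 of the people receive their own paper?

Favorable outcomes: C(10,6)·!4 = 210·9 = 1890.
Total outcomes: 10! = 3628800.
Probability = 1890/3628800 = 1/1920.

1/1920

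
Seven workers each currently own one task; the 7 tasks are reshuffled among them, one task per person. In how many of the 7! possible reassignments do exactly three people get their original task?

315

Choose which 3 of the 7 are fixed: C(7,3) = 35.
The remaining 4 must be deranged: !4 = 9.
Total: 35 × 9 = 315.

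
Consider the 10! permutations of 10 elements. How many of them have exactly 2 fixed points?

667485

Choose which 2 of the 10 are fixed: C(10,2) = 45.
The remaining 8 must be deranged: !8 = 14833.
Total: 45 × 14833 = 667485.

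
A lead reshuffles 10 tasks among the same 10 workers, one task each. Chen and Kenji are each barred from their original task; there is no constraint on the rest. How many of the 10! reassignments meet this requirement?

2943360

Let A_j be the event that the j-th constrained one is fixed. By inclusion-exclusion over the 2 events:
Σ_{j=0}^{2} (-1)^j C(2,j)(10-j)!
= C(2,0)·10! - C(2,1)·9! + C(2,2)·8!
= 3628800 - 725760 + 40320
= 2943360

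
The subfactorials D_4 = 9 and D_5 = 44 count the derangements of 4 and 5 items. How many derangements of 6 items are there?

D_6 = (6-1)·(D_5 + D_4) = 5·(44 + 9) = 5·53 = 265.

265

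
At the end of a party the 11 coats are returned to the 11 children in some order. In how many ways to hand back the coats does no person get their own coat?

14684570

The number of derangements of 11 is !11 = Σ_{k=0}^{11} (-1)^k·11!/k!
= 11! - 11!/1! + 11!/2! - 11!/3! + 11!/4! - 11!/5! + 11!/6! - 11!/7! + 11!/8! - 11!/9! + 11!/10! - 11!/11!
= 39916800 - 39916800 + 19958400 - 6652800 + 1663200 - 332640 + 55440 - 7920 + 990 - 110 + 11 - 1
= 14684570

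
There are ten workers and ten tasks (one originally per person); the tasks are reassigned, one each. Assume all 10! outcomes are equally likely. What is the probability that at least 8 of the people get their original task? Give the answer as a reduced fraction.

23/1814400

Favorable outcomes: Σ_{i≥8} C(10,i)·!(10-i) = 45·1 + 10·0 + 1·1 = 46.
Total outcomes: 10! = 3628800.
Probability = 46/3628800 = 23/1814400.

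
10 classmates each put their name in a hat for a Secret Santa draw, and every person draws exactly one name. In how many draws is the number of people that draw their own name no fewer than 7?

286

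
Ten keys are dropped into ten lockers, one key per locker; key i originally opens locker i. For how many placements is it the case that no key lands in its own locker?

By inclusion-exclusion, !10 = Σ (-1)^k · 10!/k! for k=0..10
= 10! - 10!/1! + 10!/2! - 10!/3! + 10!/4! - 10!/5! + 10!/6! - 10!/7! + 10!/8! - 10!/9! + 10!/10!
= 3628800 - 3628800 + 1814400 - 604800 + 151200 - 30240 + 5040 - 720 + 90 - 10 + 1
= 1334961

1334961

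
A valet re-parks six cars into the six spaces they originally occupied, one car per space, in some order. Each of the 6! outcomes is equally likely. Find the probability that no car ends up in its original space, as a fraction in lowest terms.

Favorable outcomes: !6 = 265.
Total outcomes: 6! = 720.
Probability = 265/720 = 53/144.

53/144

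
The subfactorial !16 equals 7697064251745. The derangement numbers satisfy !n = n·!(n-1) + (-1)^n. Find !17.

130850092279664

!17 = 17·7697064251745 - 1 = 130850092279664.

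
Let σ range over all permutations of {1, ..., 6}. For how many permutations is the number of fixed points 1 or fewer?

529

# with exactly i fixed is C(6,i)·!(6-i); sum over i=0..1:
  i=0: C(6,0)·!6 = 1·265 = 265
  i=1: C(6,1)·!5 = 6·44 = 264
Total = 529.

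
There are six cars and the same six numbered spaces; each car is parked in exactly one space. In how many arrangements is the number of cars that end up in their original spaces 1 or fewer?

# with exactly i fixed is C(6,i)·!(6-i); sum over i=0..1:
  i=0: C(6,0)·!6 = 1·265 = 265
  i=1: C(6,1)·!5 = 6·44 = 264
Total = 529.

529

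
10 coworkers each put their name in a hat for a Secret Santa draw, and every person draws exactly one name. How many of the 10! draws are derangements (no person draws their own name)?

!10 is the nearest integer to 10!/e.
10! = 3628800, and 3628800/e ≈ 1334960.92, so !10 = 1334961.

1334961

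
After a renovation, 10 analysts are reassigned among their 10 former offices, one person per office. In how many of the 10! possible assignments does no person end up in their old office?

1334961

Use !n = (n-1)(!(n-1) + !(n-2)).
!10 = 9·(133496 + 14833) = 9·148329 = 1334961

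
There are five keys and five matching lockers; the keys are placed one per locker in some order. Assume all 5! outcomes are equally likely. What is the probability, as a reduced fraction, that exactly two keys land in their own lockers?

Favorable outcomes: C(5,2)·!3 = 10·2 = 20.
Total outcomes: 5! = 120.
Probability = 20/120 = 1/6.

1/6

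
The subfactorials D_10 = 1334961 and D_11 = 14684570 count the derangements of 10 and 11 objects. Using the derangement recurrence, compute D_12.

176214841

D_12 = (12-1)·(D_11 + D_10) = 11·(14684570 + 1334961) = 11·16019531 = 176214841.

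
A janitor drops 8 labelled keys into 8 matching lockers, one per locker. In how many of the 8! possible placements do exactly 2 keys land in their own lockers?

Choose which 2 of the 8 are fixed: C(8,2) = 28.
The other 6 form a derangement: !6 = 265.
Total: 28 × 265 = 7420.

7420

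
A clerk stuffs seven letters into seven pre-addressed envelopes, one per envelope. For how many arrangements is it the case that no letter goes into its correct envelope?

1854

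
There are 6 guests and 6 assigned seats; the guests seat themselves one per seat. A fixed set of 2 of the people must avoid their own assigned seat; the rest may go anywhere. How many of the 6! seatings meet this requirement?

504

Inclusion-exclusion on the 2 forbidden self-matches:
Σ_{j=0}^{2} (-1)^j C(2,j)(6-j)!
= C(2,0)·6! - C(2,1)·5! + C(2,2)·4!
= 720 - 240 + 24
= 504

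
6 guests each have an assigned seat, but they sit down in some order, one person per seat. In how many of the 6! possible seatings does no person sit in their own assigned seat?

265

Use !n = n·!(n-1) + (-1)^n.
!6 = 6·44 + 1 = 265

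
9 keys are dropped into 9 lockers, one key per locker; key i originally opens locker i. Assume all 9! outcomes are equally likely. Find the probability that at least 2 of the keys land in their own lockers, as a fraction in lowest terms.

Favorable outcomes: Σ_{i≥2} C(9,i)·!(9-i) = 36·1854 + 84·265 + 126·44 + 126·9 + 84·2 + 36·1 + 9·0 + 1·1 = 95887.
Total outcomes: 9! = 362880.
Probability = 95887/362880 = 95887/362880.

95887/362880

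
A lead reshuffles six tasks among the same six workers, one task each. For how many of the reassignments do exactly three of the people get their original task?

40

Pick the 3 fixed positions: C(6,3) = 20 ways.
The other 3 form a derangement: !3 = 2.
Total: 20 × 2 = 40.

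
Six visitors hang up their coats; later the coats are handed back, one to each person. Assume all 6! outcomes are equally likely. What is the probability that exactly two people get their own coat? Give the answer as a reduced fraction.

3/16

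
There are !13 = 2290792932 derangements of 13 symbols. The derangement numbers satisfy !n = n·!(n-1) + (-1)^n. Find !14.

!14 = 14·2290792932 + 1 = 32071101049.

32071101049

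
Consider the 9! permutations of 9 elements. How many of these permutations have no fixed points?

The number of derangements of 9 is !9 = Σ_{k=0}^{9} (-1)^k·9!/k!
= 9! - 9!/1! + 9!/2! - 9!/3! + 9!/4! - 9!/5! + 9!/6! - 9!/7! + 9!/8! - 9!/9!
= 362880 - 362880 + 181440 - 60480 + 15120 - 3024 + 504 - 72 + 9 - 1
= 133496

133496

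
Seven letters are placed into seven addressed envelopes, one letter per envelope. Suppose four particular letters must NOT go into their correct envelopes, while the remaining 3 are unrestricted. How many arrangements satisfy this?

Inclusion-exclusion on the 4 forbidden self-matches:
Σ_{j=0}^{4} (-1)^j C(4,j)(7-j)!
= C(4,0)·7! - C(4,1)·6! + C(4,2)·5! - C(4,3)·4! + C(4,4)·3!
= 5040 - 2880 + 720 - 96 + 6
= 2790

2790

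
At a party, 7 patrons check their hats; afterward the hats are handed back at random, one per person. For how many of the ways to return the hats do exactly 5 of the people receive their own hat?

Pick the 5 fixed positions: C(7,5) = 21 ways.
The other 2 form a derangement: !2 = 1.
Total: 21 × 1 = 21.

21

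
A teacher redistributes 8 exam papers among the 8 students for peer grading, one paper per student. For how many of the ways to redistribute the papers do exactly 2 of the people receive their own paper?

Pick the 2 fixed positions: C(8,2) = 28 ways.
The remaining 6 must be deranged: !6 = 265.
Total: 28 × 265 = 7420.

7420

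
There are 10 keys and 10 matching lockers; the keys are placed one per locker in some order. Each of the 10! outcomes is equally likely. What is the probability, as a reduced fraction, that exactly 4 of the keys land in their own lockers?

53/3456

Favorable outcomes: C(10,4)·!6 = 210·265 = 55650.
Total outcomes: 10! = 3628800.
Probability = 55650/3628800 = 53/3456.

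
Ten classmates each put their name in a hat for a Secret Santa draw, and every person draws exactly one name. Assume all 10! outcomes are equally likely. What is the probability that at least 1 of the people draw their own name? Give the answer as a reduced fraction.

Favorable outcomes: Σ_{i≥1} C(10,i)·!(10-i) = 10·133496 + 45·14833 + 120·1854 + 210·265 + 252·44 + 210·9 + 120·2 + 45·1 + 10·0 + 1·1 = 2293839.
Total outcomes: 10! = 3628800.
Probability = 2293839/3628800 = 28319/44800.

28319/44800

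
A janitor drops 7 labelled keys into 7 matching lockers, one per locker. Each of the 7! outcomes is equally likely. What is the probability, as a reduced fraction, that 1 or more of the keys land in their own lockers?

Favorable outcomes: Σ_{i≥1} C(7,i)·!(7-i) = 7·265 + 21·44 + 35·9 + 35·2 + 21·1 + 7·0 + 1·1 = 3186.
Total outcomes: 7! = 5040.
Probability = 3186/5040 = 177/280.

177/280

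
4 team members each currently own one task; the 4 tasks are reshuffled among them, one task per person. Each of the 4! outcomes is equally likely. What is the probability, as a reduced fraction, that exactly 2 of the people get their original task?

1/4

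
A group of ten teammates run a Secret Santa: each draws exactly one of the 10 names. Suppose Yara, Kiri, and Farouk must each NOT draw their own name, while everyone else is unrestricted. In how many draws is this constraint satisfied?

Let A_j be the event that the j-th constrained one is fixed. By inclusion-exclusion over the 3 events:
Σ_{j=0}^{3} (-1)^j C(3,j)(10-j)!
= C(3,0)·10! - C(3,1)·9! + C(3,2)·8! - C(3,3)·7!
= 3628800 - 1088640 + 120960 - 5040
= 2656080

2656080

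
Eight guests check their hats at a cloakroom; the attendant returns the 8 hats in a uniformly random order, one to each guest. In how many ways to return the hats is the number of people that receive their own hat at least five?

Sum C(8,i)·!(8-i) for i = 5..8:
  i=5: C(8,5)·!3 = 56·2 = 112
  i=6: C(8,6)·!2 = 28·1 = 28
  i=7: C(8,7)·!1 = 8·0 = 0
  i=8: C(8,8)·!0 = 1·1 = 1
Total = 141.

141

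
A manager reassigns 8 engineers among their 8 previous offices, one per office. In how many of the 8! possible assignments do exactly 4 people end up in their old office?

630

Choose which 4 of the 8 are fixed: C(8,4) = 70.
The remaining 4 must be deranged: !4 = 9.
Total: 70 × 9 = 630.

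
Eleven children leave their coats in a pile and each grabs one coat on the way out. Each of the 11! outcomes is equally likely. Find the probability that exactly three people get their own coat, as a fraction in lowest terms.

Favorable outcomes: C(11,3)·!8 = 165·14833 = 2447445.
Total outcomes: 11! = 39916800.
Probability = 2447445/39916800 = 2119/34560.

2119/34560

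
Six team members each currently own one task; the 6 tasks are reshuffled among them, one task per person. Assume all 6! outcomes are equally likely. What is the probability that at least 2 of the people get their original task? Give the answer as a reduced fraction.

Favorable outcomes: Σ_{i≥2} C(6,i)·!(6-i) = 15·9 + 20·2 + 15·1 + 6·0 + 1·1 = 191.
Total outcomes: 6! = 720.
Probability = 191/720 = 191/720.

191/720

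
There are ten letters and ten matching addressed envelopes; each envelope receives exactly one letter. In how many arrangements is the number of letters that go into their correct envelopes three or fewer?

3559886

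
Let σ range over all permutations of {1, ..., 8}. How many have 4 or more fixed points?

771

# with exactly i fixed is C(8,i)·!(8-i); sum over i=4..8:
  i=4: C(8,4)·!4 = 70·9 = 630
  i=5: C(8,5)·!3 = 56·2 = 112
  i=6: C(8,6)·!2 = 28·1 = 28
  i=7: C(8,7)·!1 = 8·0 = 0
  i=8: C(8,8)·!0 = 1·1 = 1
Total = 771.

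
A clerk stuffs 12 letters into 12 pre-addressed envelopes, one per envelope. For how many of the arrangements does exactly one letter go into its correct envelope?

Choose which one of the 12 is fixed: C(12,1) = 12.
The other 11 form a derangement: !11 = 14684570.
Total: 12 × 14684570 = 176214840.

176214840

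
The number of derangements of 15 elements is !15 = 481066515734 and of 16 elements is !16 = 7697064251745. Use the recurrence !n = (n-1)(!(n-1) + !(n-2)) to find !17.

130850092279664

!17 = (17-1)·(!16 + !15) = 16·(7697064251745 + 481066515734) = 16·8178130767479 = 130850092279664.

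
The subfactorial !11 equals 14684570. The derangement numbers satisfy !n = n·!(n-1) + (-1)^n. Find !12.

!12 = 12·14684570 + 1 = 176214841.

176214841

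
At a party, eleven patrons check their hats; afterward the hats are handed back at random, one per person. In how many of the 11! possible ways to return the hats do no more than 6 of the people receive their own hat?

39913444

Sum C(11,i)·!(11-i) for i = 0..6:
  i=0: C(11,0)·!11 = 1·14684570 = 14684570
  i=1: C(11,1)·!10 = 11·1334961 = 14684571
  i=2: C(11,2)·!9 = 55·133496 = 7342280
  i=3: C(11,3)·!8 = 165·14833 = 2447445
  i=4: C(11,4)·!7 = 330·1854 = 611820
  i=5: C(11,5)·!6 = 462·265 = 122430
  i=6: C(11,6)·!5 = 462·44 = 20328
Total = 39913444.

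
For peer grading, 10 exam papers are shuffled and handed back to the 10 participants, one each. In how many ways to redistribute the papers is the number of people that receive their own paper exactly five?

Pick the 5 fixed positions: C(10,5) = 252 ways.
The other 5 form a derangement: !5 = 44.
Total: 252 × 44 = 11088.

11088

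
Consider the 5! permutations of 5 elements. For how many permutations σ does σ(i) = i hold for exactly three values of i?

10

Choose which 3 of the 5 are fixed: C(5,3) = 10.
The other 2 form a derangement: !2 = 1.
Total: 10 × 1 = 10.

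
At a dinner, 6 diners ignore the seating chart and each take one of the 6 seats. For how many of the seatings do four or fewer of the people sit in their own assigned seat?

# with exactly i fixed is C(6,i)·!(6-i); sum over i=0..4:
  i=0: C(6,0)·!6 = 1·265 = 265
  i=1: C(6,1)·!5 = 6·44 = 264
  i=2: C(6,2)·!4 = 15·9 = 135
  i=3: C(6,3)·!3 = 20·2 = 40
  i=4: C(6,4)·!2 = 15·1 = 15
Total = 719.

719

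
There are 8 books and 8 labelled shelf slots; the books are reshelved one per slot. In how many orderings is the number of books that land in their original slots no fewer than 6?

Sum C(8,i)·!(8-i) for i = 6..8:
  i=6: C(8,6)·!2 = 28·1 = 28
  i=7: C(8,7)·!1 = 8·0 = 0
  i=8: C(8,8)·!0 = 1·1 = 1
Total = 29.

29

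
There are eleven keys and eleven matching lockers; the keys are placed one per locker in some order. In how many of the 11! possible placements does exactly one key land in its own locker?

Pick the single fixed position: C(11,1) = 11 ways.
The other 10 form a derangement: !10 = 1334961.
Total: 11 × 1334961 = 14684571.

14684571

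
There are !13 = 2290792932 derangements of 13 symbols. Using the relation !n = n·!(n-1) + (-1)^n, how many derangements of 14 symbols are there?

!14 = 14·2290792932 + 1 = 32071101049.

32071101049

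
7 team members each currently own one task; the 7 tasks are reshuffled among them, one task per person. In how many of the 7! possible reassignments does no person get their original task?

1854

The number of derangements of 7 is !7 = Σ_{k=0}^{7} (-1)^k·7!/k!
= 7! - 7!/1! + 7!/2! - 7!/3! + 7!/4! - 7!/5! + 7!/6! - 7!/7!
= 5040 - 5040 + 2520 - 840 + 210 - 42 + 7 - 1
= 1854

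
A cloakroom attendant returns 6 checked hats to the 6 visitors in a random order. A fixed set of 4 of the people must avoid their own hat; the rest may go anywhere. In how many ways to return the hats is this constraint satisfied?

Let A_j be the event that the j-th constrained one is fixed. By inclusion-exclusion over the 4 events:
Σ_{j=0}^{4} (-1)^j C(4,j)(6-j)!
= C(4,0)·6! - C(4,1)·5! + C(4,2)·4! - C(4,3)·3! + C(4,4)·2!
= 720 - 480 + 144 - 24 + 2
= 362

362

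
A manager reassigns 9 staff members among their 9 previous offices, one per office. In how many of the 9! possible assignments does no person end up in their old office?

133496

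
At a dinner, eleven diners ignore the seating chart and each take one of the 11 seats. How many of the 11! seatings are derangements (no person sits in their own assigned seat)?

14684570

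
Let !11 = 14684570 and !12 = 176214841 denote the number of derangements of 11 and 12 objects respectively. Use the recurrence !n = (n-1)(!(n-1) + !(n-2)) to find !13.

2290792932

!13 = (13-1)·(!12 + !11) = 12·(176214841 + 14684570) = 12·190899411 = 2290792932.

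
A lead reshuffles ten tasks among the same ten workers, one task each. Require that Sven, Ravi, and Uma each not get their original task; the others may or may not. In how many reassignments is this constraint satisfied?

2656080

Inclusion-exclusion on the 3 forbidden self-matches:
Σ_{j=0}^{3} (-1)^j C(3,j)(10-j)!
= C(3,0)·10! - C(3,1)·9! + C(3,2)·8! - C(3,3)·7!
= 3628800 - 1088640 + 120960 - 5040
= 2656080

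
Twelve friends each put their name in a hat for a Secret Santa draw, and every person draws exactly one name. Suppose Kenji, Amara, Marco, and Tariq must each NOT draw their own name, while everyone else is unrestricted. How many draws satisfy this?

Inclusion-exclusion on the 4 forbidden self-matches:
Σ_{j=0}^{4} (-1)^j C(4,j)(12-j)!
= C(4,0)·12! - C(4,1)·11! + C(4,2)·10! - C(4,3)·9! + C(4,4)·8!
= 479001600 - 159667200 + 21772800 - 1451520 + 40320
= 339696000

339696000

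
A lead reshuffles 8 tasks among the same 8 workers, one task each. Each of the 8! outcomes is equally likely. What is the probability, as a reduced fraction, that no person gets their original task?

Favorable outcomes: !8 = 14833.
Total outcomes: 8! = 40320.
Probability = 14833/40320 = 2119/5760.

2119/5760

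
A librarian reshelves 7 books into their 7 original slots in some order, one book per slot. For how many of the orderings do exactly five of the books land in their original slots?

Choose which 5 of the 7 are fixed: C(7,5) = 21.
The other 2 form a derangement: !2 = 1.
Total: 21 × 1 = 21.

21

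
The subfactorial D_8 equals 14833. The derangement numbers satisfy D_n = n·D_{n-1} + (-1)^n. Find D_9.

D_9 = 9·14833 - 1 = 133496.

133496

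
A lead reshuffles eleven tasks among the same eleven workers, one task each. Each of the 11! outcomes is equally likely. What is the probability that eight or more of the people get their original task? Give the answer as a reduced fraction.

193/19958400

Favorable outcomes: Σ_{i≥8} C(11,i)·!(11-i) = 165·2 + 55·1 + 11·0 + 1·1 = 386.
Total outcomes: 11! = 39916800.
Probability = 386/39916800 = 193/19958400.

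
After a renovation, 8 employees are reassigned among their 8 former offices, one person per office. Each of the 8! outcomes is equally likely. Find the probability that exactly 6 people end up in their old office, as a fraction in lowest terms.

1/1440

Favorable outcomes: C(8,6)·!2 = 28·1 = 28.
Total outcomes: 8! = 40320.
Probability = 28/40320 = 1/1440.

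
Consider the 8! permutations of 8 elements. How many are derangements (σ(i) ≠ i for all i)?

14833

By inclusion-exclusion, !8 = Σ (-1)^k · 8!/k! for k=0..8
= 8! - 8!/1! + 8!/2! - 8!/3! + 8!/4! - 8!/5! + 8!/6! - 8!/7! + 8!/8!
= 40320 - 40320 + 20160 - 6720 + 1680 - 336 + 56 - 8 + 1
= 14833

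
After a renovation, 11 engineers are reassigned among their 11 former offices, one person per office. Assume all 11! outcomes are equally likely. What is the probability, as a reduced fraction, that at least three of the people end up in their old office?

3205379/39916800

Favorable outcomes: Σ_{i≥3} C(11,i)·!(11-i) = 165·14833 + 330·1854 + 462·265 + 462·44 + 330·9 + 165·2 + 55·1 + 11·0 + 1·1 = 3205379.
Total outcomes: 11! = 39916800.
Probability = 3205379/39916800 = 3205379/39916800.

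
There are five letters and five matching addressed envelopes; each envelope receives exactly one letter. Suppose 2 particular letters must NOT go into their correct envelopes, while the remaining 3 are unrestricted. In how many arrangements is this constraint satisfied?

78

Let A_j be the event that the j-th constrained one is fixed. By inclusion-exclusion over the 2 events:
Σ_{j=0}^{2} (-1)^j C(2,j)(5-j)!
= C(2,0)·5! - C(2,1)·4! + C(2,2)·3!
= 120 - 48 + 6
= 78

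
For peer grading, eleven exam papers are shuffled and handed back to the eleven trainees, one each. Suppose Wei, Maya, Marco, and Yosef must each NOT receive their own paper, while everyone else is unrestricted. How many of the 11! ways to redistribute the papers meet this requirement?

27422640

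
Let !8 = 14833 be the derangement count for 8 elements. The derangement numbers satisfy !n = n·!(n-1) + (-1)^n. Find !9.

!9 = 9·14833 - 1 = 133496.

133496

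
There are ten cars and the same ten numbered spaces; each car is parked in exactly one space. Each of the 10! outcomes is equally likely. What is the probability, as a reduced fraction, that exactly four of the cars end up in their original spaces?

53/3456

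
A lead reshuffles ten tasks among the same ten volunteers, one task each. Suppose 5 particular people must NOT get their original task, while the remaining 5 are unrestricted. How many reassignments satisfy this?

2170680

Inclusion-exclusion on the 5 forbidden self-matches:
Σ_{j=0}^{5} (-1)^j C(5,j)(10-j)!
= C(5,0)·10! - C(5,1)·9! + C(5,2)·8! - C(5,3)·7! + C(5,4)·6! - C(5,5)·5!
= 3628800 - 1814400 + 403200 - 50400 + 3600 - 120
= 2170680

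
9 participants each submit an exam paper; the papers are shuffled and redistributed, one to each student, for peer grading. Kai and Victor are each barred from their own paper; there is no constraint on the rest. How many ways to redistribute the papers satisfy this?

287280

Let A_j be the event that the j-th constrained one is fixed. By inclusion-exclusion over the 2 events:
Σ_{j=0}^{2} (-1)^j C(2,j)(9-j)!
= C(2,0)·9! - C(2,1)·8! + C(2,2)·7!
= 362880 - 80640 + 5040
= 287280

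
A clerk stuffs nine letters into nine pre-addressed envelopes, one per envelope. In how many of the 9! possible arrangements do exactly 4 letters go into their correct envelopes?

Choose which 4 of the 9 are fixed: C(9,4) = 126.
The remaining 5 must be deranged: !5 = 44.
Total: 126 × 44 = 5544.

5544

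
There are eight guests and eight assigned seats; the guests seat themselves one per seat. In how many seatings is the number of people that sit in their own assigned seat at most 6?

# with exactly i fixed is C(8,i)·!(8-i); sum over i=0..6:
  i=0: C(8,0)·!8 = 1·14833 = 14833
  i=1: C(8,1)·!7 = 8·1854 = 14832
  i=2: C(8,2)·!6 = 28·265 = 7420
  i=3: C(8,3)·!5 = 56·44 = 2464
  i=4: C(8,4)·!4 = 70·9 = 630
  i=5: C(8,5)·!3 = 56·2 = 112
  i=6: C(8,6)·!2 = 28·1 = 28
Total = 40319.

40319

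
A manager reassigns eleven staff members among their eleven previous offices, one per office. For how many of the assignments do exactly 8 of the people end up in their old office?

Choose which 8 of the 11 are fixed: C(11,8) = 165.
The other 3 form a derangement: !3 = 2.
Total: 165 × 2 = 330.

330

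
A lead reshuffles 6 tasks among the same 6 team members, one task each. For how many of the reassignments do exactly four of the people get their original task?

15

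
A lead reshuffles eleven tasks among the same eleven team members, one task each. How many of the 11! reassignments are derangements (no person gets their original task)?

14684570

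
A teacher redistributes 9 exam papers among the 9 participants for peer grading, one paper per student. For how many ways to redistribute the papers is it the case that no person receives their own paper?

133496

!9 is the nearest integer to 9!/e.
9! = 362880, and 362880/e ≈ 133496.09, so !9 = 133496.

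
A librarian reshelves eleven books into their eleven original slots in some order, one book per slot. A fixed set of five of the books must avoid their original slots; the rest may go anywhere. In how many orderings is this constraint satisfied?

25022880

Inclusion-exclusion on the 5 forbidden self-matches:
Σ_{j=0}^{5} (-1)^j C(5,j)(11-j)!
= C(5,0)·11! - C(5,1)·10! + C(5,2)·9! - C(5,3)·8! + C(5,4)·7! - C(5,5)·6!
= 39916800 - 18144000 + 3628800 - 403200 + 25200 - 720
= 25022880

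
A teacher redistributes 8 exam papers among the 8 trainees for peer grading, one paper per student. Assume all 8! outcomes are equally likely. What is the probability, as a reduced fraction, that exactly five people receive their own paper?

Favorable outcomes: C(8,5)·!3 = 56·2 = 112.
Total outcomes: 8! = 40320.
Probability = 112/40320 = 1/360.

1/360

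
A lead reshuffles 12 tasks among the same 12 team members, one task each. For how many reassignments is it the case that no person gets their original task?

176214841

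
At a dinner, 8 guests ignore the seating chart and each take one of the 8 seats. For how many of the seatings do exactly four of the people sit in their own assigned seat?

Choose which 4 of the 8 are fixed: C(8,4) = 70.
The other 4 form a derangement: !4 = 9.
Total: 70 × 9 = 630.

630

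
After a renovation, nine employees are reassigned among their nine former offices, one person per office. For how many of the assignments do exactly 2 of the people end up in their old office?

Choose which 2 of the 9 are fixed: C(9,2) = 36.
The remaining 7 must be deranged: !7 = 1854.
Total: 36 × 1854 = 66744.

66744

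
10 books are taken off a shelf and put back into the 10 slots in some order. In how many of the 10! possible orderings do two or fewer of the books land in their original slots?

Sum C(10,i)·!(10-i) for i = 0..2:
  i=0: C(10,0)·!10 = 1·1334961 = 1334961
  i=1: C(10,1)·!9 = 10·133496 = 1334960
  i=2: C(10,2)·!8 = 45·14833 = 667485
Total = 3337406.

3337406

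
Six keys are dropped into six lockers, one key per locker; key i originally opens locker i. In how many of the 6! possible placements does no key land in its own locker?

The subfactorial !6 = [6!/e] (nearest integer).
6! = 720, and 720/e ≈ 264.87, so !6 = 265.

265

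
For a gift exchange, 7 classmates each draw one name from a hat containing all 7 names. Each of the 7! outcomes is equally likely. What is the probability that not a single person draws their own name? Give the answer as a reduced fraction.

Favorable outcomes: !7 = 1854.
Total outcomes: 7! = 5040.
Probability = 1854/5040 = 103/280.

103/280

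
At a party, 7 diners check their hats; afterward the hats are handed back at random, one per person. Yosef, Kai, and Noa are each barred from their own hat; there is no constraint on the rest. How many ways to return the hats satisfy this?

3216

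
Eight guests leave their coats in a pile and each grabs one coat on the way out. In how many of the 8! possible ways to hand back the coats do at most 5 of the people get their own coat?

40291

# with exactly i fixed is C(8,i)·!(8-i); sum over i=0..5:
  i=0: C(8,0)·!8 = 1·14833 = 14833
  i=1: C(8,1)·!7 = 8·1854 = 14832
  i=2: C(8,2)·!6 = 28·265 = 7420
  i=3: C(8,3)·!5 = 56·44 = 2464
  i=4: C(8,4)·!4 = 70·9 = 630
  i=5: C(8,5)·!3 = 56·2 = 112
Total = 40291.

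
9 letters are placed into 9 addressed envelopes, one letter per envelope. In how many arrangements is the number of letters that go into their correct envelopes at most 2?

# with exactly i fixed is C(9,i)·!(9-i); sum over i=0..2:
  i=0: C(9,0)·!9 = 1·133496 = 133496
  i=1: C(9,1)·!8 = 9·14833 = 133497
  i=2: C(9,2)·!7 = 36·1854 = 66744
Total = 333737.

333737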